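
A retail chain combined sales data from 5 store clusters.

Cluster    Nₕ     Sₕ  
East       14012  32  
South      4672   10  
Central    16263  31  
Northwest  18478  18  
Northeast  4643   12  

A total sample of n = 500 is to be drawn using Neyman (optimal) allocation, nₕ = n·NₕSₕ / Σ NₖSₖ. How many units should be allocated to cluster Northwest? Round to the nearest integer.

120

Σ NₕSₕ = 14012·32 + 4672·10 + 16263·31 + 18478·18 + 4643·12 = 1387577.
Share for Northwest: 332604/1387577 = 0.23970.
n_Northwest = 500 × 0.23970 = 119.851... → 120.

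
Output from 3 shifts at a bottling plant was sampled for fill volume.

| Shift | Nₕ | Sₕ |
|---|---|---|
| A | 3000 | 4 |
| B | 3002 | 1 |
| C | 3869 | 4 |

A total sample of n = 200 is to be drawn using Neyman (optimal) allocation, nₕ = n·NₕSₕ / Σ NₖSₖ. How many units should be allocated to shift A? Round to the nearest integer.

Σ NₕSₕ = 3000·4 + 3002·1 + 3869·4 = 30478.
Share for A: 12000/30478 = 0.39373.
n_A = 200 × 0.39373 = 78.745... → 79.

79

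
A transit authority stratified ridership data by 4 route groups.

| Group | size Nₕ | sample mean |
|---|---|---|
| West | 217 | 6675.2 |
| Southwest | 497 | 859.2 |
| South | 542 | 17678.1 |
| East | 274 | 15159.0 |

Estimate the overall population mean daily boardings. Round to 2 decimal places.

10203.03

x̄_st = (Σ Nₕx̄ₕ) / (Σ Nₕ) = (217·6675.2 + 497·859.2 + 542·17678.1 + 274·15159.0) / 1530
= 15610637 / 1530 = 10203.0307... → 10203.03.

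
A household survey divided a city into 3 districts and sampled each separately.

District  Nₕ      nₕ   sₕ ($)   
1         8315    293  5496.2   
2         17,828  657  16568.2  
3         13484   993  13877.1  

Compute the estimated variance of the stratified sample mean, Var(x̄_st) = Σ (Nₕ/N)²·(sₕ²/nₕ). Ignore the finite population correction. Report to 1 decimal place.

111562.3

N = 39627; Wₕ = Nₕ/N.
district 1: (8315/39627)²·5496.2²/293 = 4539.4115
district 2: (17828/39627)²·16568.2²/657 = 84568.4067
district 3: (13484/39627)²·13877.1²/993 = 22454.4946
Sum = 111562.3128 → 111562.3.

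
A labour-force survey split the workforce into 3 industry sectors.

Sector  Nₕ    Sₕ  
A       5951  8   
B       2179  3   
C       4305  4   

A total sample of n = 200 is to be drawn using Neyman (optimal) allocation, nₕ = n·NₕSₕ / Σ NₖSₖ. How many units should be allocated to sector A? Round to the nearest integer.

133

Σ NₕSₕ = 5951·8 + 2179·3 + 4305·4 = 71365.
Share for A: 47608/71365 = 0.66711.
n_A = 200 × 0.66711 = 133.421... → 133.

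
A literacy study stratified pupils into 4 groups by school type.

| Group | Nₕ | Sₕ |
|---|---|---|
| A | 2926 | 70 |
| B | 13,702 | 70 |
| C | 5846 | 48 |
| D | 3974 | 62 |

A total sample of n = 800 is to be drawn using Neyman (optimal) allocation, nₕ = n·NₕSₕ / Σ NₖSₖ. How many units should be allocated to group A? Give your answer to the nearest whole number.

97

Σ NₕSₕ = 2926·70 + 13702·70 + 5846·48 + 3974·62 = 1690956.
Share for A: 204820/1690956 = 0.12113.
n_A = 800 × 0.12113 = 96.901... → 97.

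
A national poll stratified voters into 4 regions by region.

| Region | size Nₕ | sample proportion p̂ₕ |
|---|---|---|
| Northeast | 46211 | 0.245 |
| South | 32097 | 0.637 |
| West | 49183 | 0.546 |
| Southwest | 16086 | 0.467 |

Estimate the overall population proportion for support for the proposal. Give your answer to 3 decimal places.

0.461

N = 46211 + 32097 + 49183 + 16086 = 143577.
Overall proportion = Σ (Nₕ/N)·p̂ₕ.
Σ Nₕp̂ₕ = 11321.695 + 20445.789 + 26853.918 + 7512.162 = 66133.564.
66133.564 / 143577 = 0.46061... → 0.461.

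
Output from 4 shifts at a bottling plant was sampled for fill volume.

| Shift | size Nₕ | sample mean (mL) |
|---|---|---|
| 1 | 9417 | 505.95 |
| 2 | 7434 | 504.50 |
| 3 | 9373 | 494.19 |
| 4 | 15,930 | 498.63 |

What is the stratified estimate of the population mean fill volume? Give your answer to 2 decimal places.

500.31

N = 9417 + 7434 + 9373 + 15930 = 42154.
Overall mean = Σ (Nₕ/N)·x̄ₕ — weight by population share, not a simple average.
Σ Nₕx̄ₕ = 9417·505.95 + 7434·504.50 + 9373·494.19 + 15930·498.63 = 4764531.15 + 3750453 + 4632042.87 + 7943175.9 = 21090202.92.
Divide by N: 21090202.92 / 42154 = 500.3132... → 500.31.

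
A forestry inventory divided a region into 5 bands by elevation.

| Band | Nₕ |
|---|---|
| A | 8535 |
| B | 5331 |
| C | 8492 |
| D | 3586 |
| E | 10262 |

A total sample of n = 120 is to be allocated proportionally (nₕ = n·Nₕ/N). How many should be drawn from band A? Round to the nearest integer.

Share of band A = 8535/36206 = 0.23573.
Allocate 120 × 0.23573 = 28.288... → 28.

28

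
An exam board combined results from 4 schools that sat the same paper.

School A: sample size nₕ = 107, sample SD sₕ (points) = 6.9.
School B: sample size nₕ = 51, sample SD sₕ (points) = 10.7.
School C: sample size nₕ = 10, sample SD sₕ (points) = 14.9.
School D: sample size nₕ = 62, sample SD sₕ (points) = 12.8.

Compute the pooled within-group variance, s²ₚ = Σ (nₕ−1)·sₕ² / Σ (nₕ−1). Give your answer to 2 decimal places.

Degrees of freedom: 106 + 50 + 9 + 61 = 226.
Σ(nₕ−1)sₕ² = 106·47.61 + 50·114.49 + 9·222.01 + 61·163.84 = 22763.49.
s²ₚ = 22763.49 / 226 = 100.7234... → 100.72.

100.72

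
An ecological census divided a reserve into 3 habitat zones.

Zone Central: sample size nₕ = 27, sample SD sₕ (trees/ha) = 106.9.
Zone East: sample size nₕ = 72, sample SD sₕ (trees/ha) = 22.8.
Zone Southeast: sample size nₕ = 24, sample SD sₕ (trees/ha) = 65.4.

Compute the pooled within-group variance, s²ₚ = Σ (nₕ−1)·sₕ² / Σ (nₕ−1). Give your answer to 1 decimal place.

Central: (27−1)·106.9² = 26·11427.61 = 297117.86
East: (72−1)·22.8² = 71·519.84 = 36908.64
Southeast: (24−1)·65.4² = 23·4277.16 = 98374.68
Numerator = 432401.18; denominator = Σ(nₕ−1) = 120.
s²ₚ = 432401.18/120 = 3603.343... → 3603.3.

3603.3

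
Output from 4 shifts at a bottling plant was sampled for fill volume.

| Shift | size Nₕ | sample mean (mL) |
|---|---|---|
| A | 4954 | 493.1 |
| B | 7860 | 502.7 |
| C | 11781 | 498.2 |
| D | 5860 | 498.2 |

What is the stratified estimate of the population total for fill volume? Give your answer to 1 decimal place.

15182785.6

Population total = Σ Nₕ·x̄ₕ (each stratum's size times its mean).
4954·493.1 + 7860·502.7 + 11781·498.2 + 5860·498.2 = 2442817.4 + 3951222 + 5869294.2 + 2919452 = 15182785.6.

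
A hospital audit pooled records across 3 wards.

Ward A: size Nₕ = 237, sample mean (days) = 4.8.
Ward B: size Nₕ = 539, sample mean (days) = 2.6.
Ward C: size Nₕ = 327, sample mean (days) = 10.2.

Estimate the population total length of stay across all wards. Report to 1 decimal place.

A: 237·4.8 = 1137.6
B: 539·2.6 = 1401.4
C: 327·10.2 = 3335.4
τ̂ = Σ Nₕx̄ₕ = 5874.4.

5874.4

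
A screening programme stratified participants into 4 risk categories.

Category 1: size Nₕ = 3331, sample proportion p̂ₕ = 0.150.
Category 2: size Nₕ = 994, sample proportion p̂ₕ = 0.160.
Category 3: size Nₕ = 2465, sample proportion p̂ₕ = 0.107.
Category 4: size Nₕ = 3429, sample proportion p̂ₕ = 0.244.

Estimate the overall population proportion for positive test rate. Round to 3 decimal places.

Wₕ = Nₕ/N with N = 10219: 0.3260, 0.0973, 0.2412, 0.3356.
p̂_st = 0.3260·0.150 + 0.0973·0.160 + 0.2412·0.107 + 0.3356·0.244 ≈ 0.17214... → 0.172.

0.172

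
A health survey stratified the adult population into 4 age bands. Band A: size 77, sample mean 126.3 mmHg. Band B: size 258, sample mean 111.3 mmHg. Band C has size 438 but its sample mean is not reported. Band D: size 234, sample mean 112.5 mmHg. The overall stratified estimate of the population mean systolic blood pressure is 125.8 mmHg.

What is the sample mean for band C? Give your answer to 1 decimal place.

Σ Nₕx̄ₕ = N·μ, so 438·x̄_C = 1007·125.8 − (77·126.3 + 258·111.3 + 234·112.5).
= 126680.6 − 64765.5 = 61915.1.
x̄_C = 61915.1 / 438 = 141.359... → 141.4.

141.4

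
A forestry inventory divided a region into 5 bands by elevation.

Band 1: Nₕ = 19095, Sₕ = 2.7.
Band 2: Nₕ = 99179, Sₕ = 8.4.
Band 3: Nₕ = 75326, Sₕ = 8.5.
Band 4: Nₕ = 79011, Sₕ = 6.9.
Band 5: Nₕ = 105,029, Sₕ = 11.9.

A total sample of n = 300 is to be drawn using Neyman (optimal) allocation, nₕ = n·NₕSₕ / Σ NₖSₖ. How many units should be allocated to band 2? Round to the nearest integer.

75

1: NₕSₕ = 19095·2.7 = 51556.5
2: NₕSₕ = 99179·8.4 = 833103.6
3: NₕSₕ = 75326·8.5 = 640271
4: NₕSₕ = 79011·6.9 = 545175.9
5: NₕSₕ = 105029·11.9 = 1249845.1
Σ NₕSₕ = 3319952.1.
n_2 = 300·833103.6/3319952.1 = 75.282... → 75.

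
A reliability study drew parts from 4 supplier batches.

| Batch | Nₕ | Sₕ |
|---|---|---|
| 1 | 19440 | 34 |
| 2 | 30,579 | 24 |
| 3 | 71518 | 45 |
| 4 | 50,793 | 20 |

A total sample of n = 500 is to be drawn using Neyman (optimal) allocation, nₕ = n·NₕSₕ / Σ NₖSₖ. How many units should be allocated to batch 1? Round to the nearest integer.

1: NₕSₕ = 19440·34 = 660960
2: NₕSₕ = 30579·24 = 733896
3: NₕSₕ = 71518·45 = 3218310
4: NₕSₕ = 50793·20 = 1015860
Σ NₕSₕ = 5629026.
n_1 = 500·660960/5629026 = 58.710... → 59.

59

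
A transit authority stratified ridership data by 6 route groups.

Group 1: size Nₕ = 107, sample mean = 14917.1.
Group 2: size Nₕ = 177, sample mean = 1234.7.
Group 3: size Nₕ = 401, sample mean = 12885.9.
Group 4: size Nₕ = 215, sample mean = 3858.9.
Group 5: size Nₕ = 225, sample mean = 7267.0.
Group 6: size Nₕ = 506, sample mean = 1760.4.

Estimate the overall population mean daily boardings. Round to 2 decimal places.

6338.09

N = 107 + 177 + 401 + 215 + 225 + 506 = 1631.
Weight each subgroup mean by Nₕ/N and sum.
Σ Nₕx̄ₕ = 107·14917.1 + 177·1234.7 + 401·12885.9 + 215·3858.9 + 225·7267.0 + 506·1760.4 = 1596129.7 + 218541.9 + 5167245.9 + 829663.5 + 1635075 + 890762.4 = 10337418.4.
Divide by N: 10337418.4 / 1631 = 6338.0861... → 6338.09.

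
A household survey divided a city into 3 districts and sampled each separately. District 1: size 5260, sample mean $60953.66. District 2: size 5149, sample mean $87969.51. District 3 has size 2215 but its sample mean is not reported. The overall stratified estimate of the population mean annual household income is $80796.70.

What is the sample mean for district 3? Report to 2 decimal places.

111244.37

N = 5260 + 5149 + 2215 = 12624.
Overall total = μ·N = 80796.70·12624 = 1019977540.8.
Subtract the known strata: 5260·60953.66 + 5149·87969.51 = 773571258.59.
Remaining total for district 3: 1019977540.8 − 773571258.59 = 246406282.21.
Divide by its size: 246406282.21 / 2215 = 111244.3712... → 111244.37.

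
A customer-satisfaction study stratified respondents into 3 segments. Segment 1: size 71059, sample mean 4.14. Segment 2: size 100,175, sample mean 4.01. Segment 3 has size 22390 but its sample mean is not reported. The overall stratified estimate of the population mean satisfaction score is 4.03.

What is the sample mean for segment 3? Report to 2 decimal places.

3.77

Σ Nₕx̄ₕ = N·μ, so 22390·x̄_3 = 193624·4.03 − (71059·4.14 + 100175·4.01).
= 780304.72 − 695886.01 = 84418.71.
x̄_3 = 84418.71 / 22390 = 3.7704... → 3.77.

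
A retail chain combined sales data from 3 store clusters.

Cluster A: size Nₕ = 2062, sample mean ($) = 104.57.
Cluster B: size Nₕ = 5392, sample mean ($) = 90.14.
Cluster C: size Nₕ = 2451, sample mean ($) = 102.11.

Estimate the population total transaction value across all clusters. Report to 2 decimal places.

951929.83

Population total = Σ Nₕ·x̄ₕ (each stratum's size times its mean).
2062·104.57 + 5392·90.14 + 2451·102.11 = 215623.34 + 486034.88 + 250271.61 = 951929.83.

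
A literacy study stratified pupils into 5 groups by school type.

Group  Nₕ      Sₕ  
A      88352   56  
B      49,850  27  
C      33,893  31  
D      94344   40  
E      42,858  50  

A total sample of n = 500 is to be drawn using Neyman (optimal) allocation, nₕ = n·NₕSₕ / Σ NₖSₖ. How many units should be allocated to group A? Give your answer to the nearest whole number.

Σ NₕSₕ = 88352·56 + 49850·27 + 33893·31 + 94344·40 + 42858·50 = 13261005.
Share for A: 4947712/13261005 = 0.37310.
n_A = 500 × 0.37310 = 186.551... → 187.

187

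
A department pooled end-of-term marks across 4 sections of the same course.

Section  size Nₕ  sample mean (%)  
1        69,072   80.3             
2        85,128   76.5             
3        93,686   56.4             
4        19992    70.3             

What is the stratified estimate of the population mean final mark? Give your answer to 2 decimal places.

x̄_st = (Σ Nₕx̄ₕ) / (Σ Nₕ) = (69072·80.3 + 85128·76.5 + 93686·56.4 + 19992·70.3) / 267878
= 18748101.6 / 267878 = 69.9875... → 69.99.

69.99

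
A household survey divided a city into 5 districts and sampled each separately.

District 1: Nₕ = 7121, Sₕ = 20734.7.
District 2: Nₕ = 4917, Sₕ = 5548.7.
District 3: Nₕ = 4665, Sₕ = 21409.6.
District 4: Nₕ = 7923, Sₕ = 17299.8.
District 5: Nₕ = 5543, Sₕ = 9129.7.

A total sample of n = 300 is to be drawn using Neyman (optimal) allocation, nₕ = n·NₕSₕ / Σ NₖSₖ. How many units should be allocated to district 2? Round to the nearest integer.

Σ NₕSₕ = 7121·20734.7 + 4917·5548.7 + 4665·21409.6 + 7923·17299.8 + 5543·9129.7 = 462482783.1.
Share for 2: 27282957.9/462482783.1 = 0.05899.
n_2 = 300 × 0.05899 = 17.698... → 18.

18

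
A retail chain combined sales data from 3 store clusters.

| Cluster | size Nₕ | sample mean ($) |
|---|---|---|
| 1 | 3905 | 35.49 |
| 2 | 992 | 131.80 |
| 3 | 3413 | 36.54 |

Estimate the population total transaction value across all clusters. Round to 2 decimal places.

1: 3905·35.49 = 138588.45
2: 992·131.80 = 130745.6
3: 3413·36.54 = 124711.02
τ̂ = Σ Nₕx̄ₕ = 394045.07.

394045.07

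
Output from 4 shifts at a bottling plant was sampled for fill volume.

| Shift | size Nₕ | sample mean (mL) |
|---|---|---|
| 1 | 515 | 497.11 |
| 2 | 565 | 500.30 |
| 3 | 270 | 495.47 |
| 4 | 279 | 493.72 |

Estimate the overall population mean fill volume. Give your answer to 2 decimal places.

497.36

N = 515 + 565 + 270 + 279 = 1629.
Overall mean = Σ (Nₕ/N)·x̄ₕ — weight by population share, not a simple average.
Σ Nₕx̄ₕ = 515·497.11 + 565·500.30 + 270·495.47 + 279·493.72 = 256011.65 + 282669.5 + 133776.9 + 137747.88 = 810205.93.
Divide by N: 810205.93 / 1629 = 497.3640... → 497.36.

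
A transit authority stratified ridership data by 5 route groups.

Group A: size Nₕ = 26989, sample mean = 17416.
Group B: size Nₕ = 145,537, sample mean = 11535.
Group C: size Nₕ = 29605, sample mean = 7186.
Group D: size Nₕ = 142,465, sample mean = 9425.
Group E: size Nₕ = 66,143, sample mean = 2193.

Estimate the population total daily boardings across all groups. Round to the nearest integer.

3849335473

Population total = Σ Nₕ·x̄ₕ (each stratum's size times its mean).
26989·17416 + 145537·11535 + 29605·7186 + 142465·9425 + 66143·2193 = 470040424 + 1678769295 + 212741530 + 1342732625 + 145051599 = 3849335473.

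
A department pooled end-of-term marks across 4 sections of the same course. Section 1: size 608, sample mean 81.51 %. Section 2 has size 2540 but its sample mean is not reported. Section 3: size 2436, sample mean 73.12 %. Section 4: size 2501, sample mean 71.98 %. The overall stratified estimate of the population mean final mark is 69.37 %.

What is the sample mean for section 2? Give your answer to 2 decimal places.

60.30

N = 608 + 2540 + 2436 + 2501 = 8085.
Overall total = μ·N = 69.37·8085 = 560856.45.
Subtract the known strata: 608·81.51 + 2436·73.12 + 2501·71.98 = 407700.38.
Remaining total for section 2: 560856.45 − 407700.38 = 153156.07.
Divide by its size: 153156.07 / 2540 = 60.2977... → 60.30.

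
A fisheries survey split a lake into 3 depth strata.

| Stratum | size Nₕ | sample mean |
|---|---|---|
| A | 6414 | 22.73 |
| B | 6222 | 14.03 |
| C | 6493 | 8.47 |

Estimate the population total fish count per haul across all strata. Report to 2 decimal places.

Population total = Σ Nₕ·x̄ₕ (each stratum's size times its mean).
6414·22.73 + 6222·14.03 + 6493·8.47 = 145790.22 + 87294.66 + 54995.71 = 288080.59.

288080.59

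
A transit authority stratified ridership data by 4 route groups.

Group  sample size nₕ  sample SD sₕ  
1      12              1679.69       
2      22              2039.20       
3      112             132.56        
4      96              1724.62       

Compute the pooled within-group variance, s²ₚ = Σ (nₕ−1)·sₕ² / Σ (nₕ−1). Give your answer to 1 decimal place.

1: (12−1)·1679.69² = 11·2821358.4961 = 31034943.4571
2: (22−1)·2039.20² = 21·4158336.64 = 87325069.44
3: (112−1)·132.56² = 111·17572.1536 = 1950509.0496
4: (96−1)·1724.62² = 95·2974314.1444 = 282559843.718
Numerator = 402870365.6647; denominator = Σ(nₕ−1) = 238.
s²ₚ = 402870365.6647/238 = 1692732.629... → 1692732.6.

1692732.6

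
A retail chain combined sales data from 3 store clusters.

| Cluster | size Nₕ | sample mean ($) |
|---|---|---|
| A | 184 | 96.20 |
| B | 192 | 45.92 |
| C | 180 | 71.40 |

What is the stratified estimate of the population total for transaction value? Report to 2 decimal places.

39369.44

Estimate total by summing Nₕ·x̄ₕ over strata.
184·96.20 + 192·45.92 + 180·71.40 = 17700.8 + 8816.64 + 12852 = 39369.44.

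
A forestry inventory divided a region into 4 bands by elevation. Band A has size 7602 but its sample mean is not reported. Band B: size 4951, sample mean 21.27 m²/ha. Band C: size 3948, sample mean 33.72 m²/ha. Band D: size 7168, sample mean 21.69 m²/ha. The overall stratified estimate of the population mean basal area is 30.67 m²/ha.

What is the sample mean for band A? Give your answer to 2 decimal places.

43.68

N = 7602 + 4951 + 3948 + 7168 = 23669.
Overall total = μ·N = 30.67·23669 = 725928.23.
Subtract the known strata: 4951·21.27 + 3948·33.72 + 7168·21.69 = 393908.25.
Remaining total for band A: 725928.23 − 393908.25 = 332019.98.
Divide by its size: 332019.98 / 7602 = 43.6753... → 43.68.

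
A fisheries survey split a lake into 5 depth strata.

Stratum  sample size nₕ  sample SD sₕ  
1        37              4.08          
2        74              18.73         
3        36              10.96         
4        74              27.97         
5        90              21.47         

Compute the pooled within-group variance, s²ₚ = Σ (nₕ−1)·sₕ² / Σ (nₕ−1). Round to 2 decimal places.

420.09

Degrees of freedom: 36 + 73 + 35 + 73 + 89 = 306.
Σ(nₕ−1)sₕ² = 36·16.6464 + 73·350.8129 + 35·120.1216 + 73·782.3209 + 89·460.9609 = 128547.8139.
s²ₚ = 128547.8139 / 306 = 420.0909... → 420.09.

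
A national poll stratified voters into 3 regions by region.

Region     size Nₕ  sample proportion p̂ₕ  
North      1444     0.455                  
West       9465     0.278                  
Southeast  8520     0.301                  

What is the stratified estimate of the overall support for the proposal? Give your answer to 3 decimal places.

Wₕ = Nₕ/N with N = 19429: 0.0743, 0.4872, 0.4385.
p̂_st = 0.0743·0.455 + 0.4872·0.278 + 0.4385·0.301 ≈ 0.30124... → 0.301.

0.301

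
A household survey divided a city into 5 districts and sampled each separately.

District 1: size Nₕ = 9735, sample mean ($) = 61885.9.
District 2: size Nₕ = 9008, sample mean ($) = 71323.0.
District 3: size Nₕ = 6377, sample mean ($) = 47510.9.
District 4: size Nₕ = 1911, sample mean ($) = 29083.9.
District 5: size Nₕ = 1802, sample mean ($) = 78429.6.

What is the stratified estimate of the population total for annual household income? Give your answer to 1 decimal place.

1: 9735·61885.9 = 602459236.5
2: 9008·71323.0 = 642477584
3: 6377·47510.9 = 302977009.3
4: 1911·29083.9 = 55579332.9
5: 1802·78429.6 = 141330139.2
τ̂ = Σ Nₕx̄ₕ = 1744823301.9.

1744823301.9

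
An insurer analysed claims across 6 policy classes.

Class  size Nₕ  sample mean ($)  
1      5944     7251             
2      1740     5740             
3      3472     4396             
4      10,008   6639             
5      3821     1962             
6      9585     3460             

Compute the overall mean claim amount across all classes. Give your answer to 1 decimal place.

N = 34570; weights Wₕ = Nₕ/N = (0.1719, 0.0503, 0.1004, 0.2895, 0.1105, 0.2773).
x̄_st = Σ Wₕ·x̄ₕ = 0.1719·7251 + 0.0503·5740 + 0.1004·4396 + 0.2895·6639 + 0.1105·1962 + 0.2773·3460 ≈ 5075.339...
→ 5075.3.

5075.3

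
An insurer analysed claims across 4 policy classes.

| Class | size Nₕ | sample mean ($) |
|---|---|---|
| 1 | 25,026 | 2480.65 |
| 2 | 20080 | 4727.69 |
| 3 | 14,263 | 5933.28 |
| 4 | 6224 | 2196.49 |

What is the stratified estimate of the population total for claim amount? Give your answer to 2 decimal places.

255310088.50

Population total = Σ Nₕ·x̄ₕ (each stratum's size times its mean).
25026·2480.65 + 20080·4727.69 + 14263·5933.28 + 6224·2196.49 = 62080746.9 + 94932015.2 + 84626372.64 + 13670953.76 = 255310088.50.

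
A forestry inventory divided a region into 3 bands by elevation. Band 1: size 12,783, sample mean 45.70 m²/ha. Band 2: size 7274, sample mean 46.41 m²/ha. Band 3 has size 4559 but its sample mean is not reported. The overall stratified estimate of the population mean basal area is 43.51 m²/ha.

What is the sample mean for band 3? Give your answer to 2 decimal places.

32.74

N = 12783 + 7274 + 4559 = 24616.
Overall total = μ·N = 43.51·24616 = 1071042.16.
Subtract the known strata: 12783·45.70 + 7274·46.41 = 921769.44.
Remaining total for band 3: 1071042.16 − 921769.44 = 149272.72.
Divide by its size: 149272.72 / 4559 = 32.7424... → 32.74.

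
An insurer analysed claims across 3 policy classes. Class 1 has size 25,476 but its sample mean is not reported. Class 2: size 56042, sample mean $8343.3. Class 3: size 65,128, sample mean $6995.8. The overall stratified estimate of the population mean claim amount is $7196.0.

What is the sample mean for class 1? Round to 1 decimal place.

5184.0

Σ Nₕx̄ₕ = N·μ, so 25476·x̄_1 = 146646·7196.0 − (56042·8343.3 + 65128·6995.8).
= 1055264616 − 923197681 = 132066935.
x̄_1 = 132066935 / 25476 = 5183.975... → 5184.0.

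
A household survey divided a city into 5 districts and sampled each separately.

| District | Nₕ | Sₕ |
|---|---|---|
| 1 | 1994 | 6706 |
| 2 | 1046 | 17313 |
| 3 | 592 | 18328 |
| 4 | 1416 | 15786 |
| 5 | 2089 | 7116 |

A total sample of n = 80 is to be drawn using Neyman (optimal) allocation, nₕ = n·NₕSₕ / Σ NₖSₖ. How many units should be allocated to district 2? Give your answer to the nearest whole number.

1: NₕSₕ = 1994·6706 = 13371764
2: NₕSₕ = 1046·17313 = 18109398
3: NₕSₕ = 592·18328 = 10850176
4: NₕSₕ = 1416·15786 = 22352976
5: NₕSₕ = 2089·7116 = 14865324
Σ NₕSₕ = 79549638.
n_2 = 80·18109398/79549638 = 18.212... → 18.

18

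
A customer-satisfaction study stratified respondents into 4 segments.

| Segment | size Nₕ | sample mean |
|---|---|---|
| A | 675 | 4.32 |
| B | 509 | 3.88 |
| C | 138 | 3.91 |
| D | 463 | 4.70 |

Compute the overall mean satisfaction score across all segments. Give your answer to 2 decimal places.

x̄_st = (Σ Nₕx̄ₕ) / (Σ Nₕ) = (675·4.32 + 509·3.88 + 138·3.91 + 463·4.70) / 1785
= 7606.6 / 1785 = 4.2614... → 4.26.

4.26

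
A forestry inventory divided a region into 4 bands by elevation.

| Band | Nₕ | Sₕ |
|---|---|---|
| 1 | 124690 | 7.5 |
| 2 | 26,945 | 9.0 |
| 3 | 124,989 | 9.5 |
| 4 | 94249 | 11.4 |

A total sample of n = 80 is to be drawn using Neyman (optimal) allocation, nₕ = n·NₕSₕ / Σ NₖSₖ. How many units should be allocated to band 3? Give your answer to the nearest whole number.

28

Σ NₕSₕ = 124690·7.5 + 26945·9.0 + 124989·9.5 + 94249·11.4 = 3439514.1.
Share for 3: 1187395.5/3439514.1 = 0.34522.
n_3 = 80 × 0.34522 = 27.618... → 28.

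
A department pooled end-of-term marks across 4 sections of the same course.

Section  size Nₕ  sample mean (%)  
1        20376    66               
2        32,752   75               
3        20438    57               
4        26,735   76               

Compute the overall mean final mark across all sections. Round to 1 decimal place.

69.8

N = 20376 + 32752 + 20438 + 26735 = 100301.
Overall mean = Σ (Nₕ/N)·x̄ₕ — weight by population share, not a simple average.
Σ Nₕx̄ₕ = 20376·66 + 32752·75 + 20438·57 + 26735·76 = 1344816 + 2456400 + 1164966 + 2031860 = 6998042.
Divide by N: 6998042 / 100301 = 69.770... → 69.8.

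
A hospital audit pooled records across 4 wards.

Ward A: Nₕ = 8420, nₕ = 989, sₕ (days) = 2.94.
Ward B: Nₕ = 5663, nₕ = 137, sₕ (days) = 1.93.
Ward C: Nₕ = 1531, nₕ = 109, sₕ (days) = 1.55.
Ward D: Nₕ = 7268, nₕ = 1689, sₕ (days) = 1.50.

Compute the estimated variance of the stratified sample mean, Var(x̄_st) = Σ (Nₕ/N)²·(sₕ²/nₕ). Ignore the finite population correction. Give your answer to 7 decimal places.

N = 22882; Wₕ = Nₕ/N.
ward A: (8420/22882)²·2.94²/989 = 0.0011834082
ward B: (5663/22882)²·1.93²/137 = 0.0016653258
ward C: (1531/22882)²·1.55²/109 = 0.0000986732
ward D: (7268/22882)²·1.50²/1689 = 0.0001343986
Sum = 0.0030818059 → 0.0030818.

0.0030818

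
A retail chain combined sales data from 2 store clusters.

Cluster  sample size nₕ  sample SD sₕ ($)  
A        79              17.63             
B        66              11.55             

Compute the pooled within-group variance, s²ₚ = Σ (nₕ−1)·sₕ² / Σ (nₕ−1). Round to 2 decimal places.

230.17

Degrees of freedom: 78 + 65 = 143.
Σ(nₕ−1)sₕ² = 78·310.8169 + 65·133.4025 = 32914.8807.
s²ₚ = 32914.8807 / 143 = 230.1740... → 230.17.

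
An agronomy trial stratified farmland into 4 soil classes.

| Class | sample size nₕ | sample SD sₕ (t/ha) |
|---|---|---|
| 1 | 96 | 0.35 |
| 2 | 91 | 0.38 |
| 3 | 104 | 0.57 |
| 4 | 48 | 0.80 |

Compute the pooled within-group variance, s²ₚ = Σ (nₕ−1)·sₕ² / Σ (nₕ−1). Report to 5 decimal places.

0.26322

1: (96−1)·0.35² = 95·0.1225 = 11.6375
2: (91−1)·0.38² = 90·0.1444 = 12.996
3: (104−1)·0.57² = 103·0.3249 = 33.4647
4: (48−1)·0.80² = 47·0.64 = 30.08
Numerator = 88.1782; denominator = Σ(nₕ−1) = 335.
s²ₚ = 88.1782/335 = 0.2632185... → 0.26322.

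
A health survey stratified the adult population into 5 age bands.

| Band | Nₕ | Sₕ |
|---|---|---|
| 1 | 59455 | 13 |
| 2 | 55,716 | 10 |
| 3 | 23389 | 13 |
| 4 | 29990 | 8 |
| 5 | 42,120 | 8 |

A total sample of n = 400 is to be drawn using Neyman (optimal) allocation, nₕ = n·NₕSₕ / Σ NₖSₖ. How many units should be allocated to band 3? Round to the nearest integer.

1: NₕSₕ = 59455·13 = 772915
2: NₕSₕ = 55716·10 = 557160
3: NₕSₕ = 23389·13 = 304057
4: NₕSₕ = 29990·8 = 239920
5: NₕSₕ = 42120·8 = 336960
Σ NₕSₕ = 2211012.
n_3 = 400·304057/2211012 = 55.008... → 55.

55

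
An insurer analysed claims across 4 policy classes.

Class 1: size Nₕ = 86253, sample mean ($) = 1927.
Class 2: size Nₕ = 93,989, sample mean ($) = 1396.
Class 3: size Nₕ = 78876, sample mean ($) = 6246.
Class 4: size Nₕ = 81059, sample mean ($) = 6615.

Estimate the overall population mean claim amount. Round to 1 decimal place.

N = 340177; weights Wₕ = Nₕ/N = (0.2536, 0.2763, 0.2319, 0.2383).
x̄_st = Σ Wₕ·x̄ₕ = 0.2536·1927 + 0.2763·1396 + 0.2319·6246 + 0.2383·6615 ≈ 3898.803...
→ 3898.8.

3898.8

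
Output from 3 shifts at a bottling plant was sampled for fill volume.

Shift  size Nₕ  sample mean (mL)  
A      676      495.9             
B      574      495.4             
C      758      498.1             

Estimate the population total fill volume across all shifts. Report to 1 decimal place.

A: 676·495.9 = 335228.4
B: 574·495.4 = 284359.6
C: 758·498.1 = 377559.8
τ̂ = Σ Nₕx̄ₕ = 997147.8.

997147.8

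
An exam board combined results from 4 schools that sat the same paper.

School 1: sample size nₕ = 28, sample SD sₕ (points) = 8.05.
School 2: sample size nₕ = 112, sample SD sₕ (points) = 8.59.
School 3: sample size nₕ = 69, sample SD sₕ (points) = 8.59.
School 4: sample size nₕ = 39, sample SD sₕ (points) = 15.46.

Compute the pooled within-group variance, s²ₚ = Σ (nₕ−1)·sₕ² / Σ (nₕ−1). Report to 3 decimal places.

98.525

Degrees of freedom: 27 + 111 + 68 + 38 = 244.
Σ(nₕ−1)sₕ² = 27·64.8025 + 111·73.7881 + 68·73.7881 + 38·239.0116 = 24040.1782.
s²ₚ = 24040.1782 / 244 = 98.52532... → 98.525.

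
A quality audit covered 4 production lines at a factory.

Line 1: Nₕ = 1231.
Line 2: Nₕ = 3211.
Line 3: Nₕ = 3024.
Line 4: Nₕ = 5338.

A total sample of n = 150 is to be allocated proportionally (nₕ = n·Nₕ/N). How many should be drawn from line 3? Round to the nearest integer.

N = 1231 + 3211 + 3024 + 5338 = 12804.
n_3 = 150·3024/12804 = 35.426... → 35.

35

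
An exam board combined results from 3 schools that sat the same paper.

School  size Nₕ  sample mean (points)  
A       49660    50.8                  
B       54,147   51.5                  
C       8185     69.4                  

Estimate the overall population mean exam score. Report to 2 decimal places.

52.50

x̄_st = (Σ Nₕx̄ₕ) / (Σ Nₕ) = (49660·50.8 + 54147·51.5 + 8185·69.4) / 111992
= 5879337.5 / 111992 = 52.4978... → 52.50.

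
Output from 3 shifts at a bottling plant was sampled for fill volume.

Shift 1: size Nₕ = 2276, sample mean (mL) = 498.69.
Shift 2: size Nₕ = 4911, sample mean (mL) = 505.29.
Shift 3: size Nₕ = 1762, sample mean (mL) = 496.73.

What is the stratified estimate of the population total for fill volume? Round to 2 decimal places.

1: 2276·498.69 = 1135018.44
2: 4911·505.29 = 2481479.19
3: 1762·496.73 = 875238.26
τ̂ = Σ Nₕx̄ₕ = 4491735.89.

4491735.89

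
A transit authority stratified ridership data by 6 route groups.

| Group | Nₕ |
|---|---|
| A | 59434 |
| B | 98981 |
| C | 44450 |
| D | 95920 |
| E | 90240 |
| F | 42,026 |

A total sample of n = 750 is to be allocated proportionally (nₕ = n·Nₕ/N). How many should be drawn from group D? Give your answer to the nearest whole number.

167

N = 59434 + 98981 + 44450 + 95920 + 90240 + 42026 = 431051.
n_D = 750·95920/431051 = 166.894... → 167.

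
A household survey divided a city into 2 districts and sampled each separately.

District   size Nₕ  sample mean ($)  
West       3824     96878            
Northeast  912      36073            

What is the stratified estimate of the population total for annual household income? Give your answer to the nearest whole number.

403360048

Population total = Σ Nₕ·x̄ₕ (each stratum's size times its mean).
3824·96878 + 912·36073 = 370461472 + 32898576 = 403360048.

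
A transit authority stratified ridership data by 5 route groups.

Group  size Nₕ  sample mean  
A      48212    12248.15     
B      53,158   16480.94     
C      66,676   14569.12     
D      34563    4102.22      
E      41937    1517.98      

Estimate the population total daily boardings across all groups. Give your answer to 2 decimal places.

A: 48212·12248.15 = 590507807.8
B: 53158·16480.94 = 876093808.52
C: 66676·14569.12 = 971410645.12
D: 34563·4102.22 = 141785029.86
E: 41937·1517.98 = 63659527.26
τ̂ = Σ Nₕx̄ₕ = 2643456818.56.

2643456818.56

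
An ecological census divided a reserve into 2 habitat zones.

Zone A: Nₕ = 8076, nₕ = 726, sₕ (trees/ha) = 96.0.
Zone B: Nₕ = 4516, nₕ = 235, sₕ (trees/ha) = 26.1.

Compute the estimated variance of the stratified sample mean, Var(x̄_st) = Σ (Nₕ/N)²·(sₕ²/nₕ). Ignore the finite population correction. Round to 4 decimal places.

N = 12592; Wₕ = Nₕ/N.
zone A: (8076/12592)²·96.0²/726 = 5.2216654
zone B: (4516/12592)²·26.1²/235 = 0.3728478
Sum = 5.5945132 → 5.5945.

5.5945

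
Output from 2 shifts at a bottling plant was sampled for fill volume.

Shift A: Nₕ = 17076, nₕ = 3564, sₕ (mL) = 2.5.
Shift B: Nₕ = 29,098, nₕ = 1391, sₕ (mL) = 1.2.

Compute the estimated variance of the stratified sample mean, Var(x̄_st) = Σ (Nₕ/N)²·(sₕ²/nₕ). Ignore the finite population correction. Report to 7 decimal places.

N = 46174; Wₕ = Nₕ/N.
shift A: (17076/46174)²·2.5²/3564 = 0.0002398389
shift B: (29098/46174)²·1.2²/1391 = 0.0004111181
Sum = 0.0006509570 → 0.0006510.

0.0006510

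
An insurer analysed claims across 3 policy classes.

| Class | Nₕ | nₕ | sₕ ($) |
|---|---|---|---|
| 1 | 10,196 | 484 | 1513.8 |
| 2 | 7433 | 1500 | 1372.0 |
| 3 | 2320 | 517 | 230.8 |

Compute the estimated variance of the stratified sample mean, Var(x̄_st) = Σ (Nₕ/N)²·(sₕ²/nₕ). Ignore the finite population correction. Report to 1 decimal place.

1412.4

N = 19949; Wₕ = Nₕ/N.
class 1: (10196/19949)²·1513.8²/484 = 1236.8272
class 2: (7433/19949)²·1372.0²/1500 = 174.2220
class 3: (2320/19949)²·230.8²/517 = 1.3935
Sum = 1412.4427 → 1412.4.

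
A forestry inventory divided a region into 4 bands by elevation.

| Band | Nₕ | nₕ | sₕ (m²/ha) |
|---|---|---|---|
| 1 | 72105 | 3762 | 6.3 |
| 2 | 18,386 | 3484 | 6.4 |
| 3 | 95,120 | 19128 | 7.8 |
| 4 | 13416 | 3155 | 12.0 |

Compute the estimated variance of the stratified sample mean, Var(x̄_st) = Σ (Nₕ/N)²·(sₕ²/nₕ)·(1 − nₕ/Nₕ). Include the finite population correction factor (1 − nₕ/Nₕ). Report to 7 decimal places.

0.0021328

N = 199027; Wₕ = Nₕ/N.
band 1: (72105/199027)²·6.3²/3762·(1 − 3762/72105) = 0.0013124952
band 2: (18386/199027)²·6.4²/3484·(1 − 3484/18386) = 0.0000813185
band 3: (95120/199027)²·7.8²/19128·(1 − 19128/95120) = 0.0005804106
band 4: (13416/199027)²·12.0²/3155·(1 − 3155/13416) = 0.0001586178
Sum = 0.0021328422 → 0.0021328.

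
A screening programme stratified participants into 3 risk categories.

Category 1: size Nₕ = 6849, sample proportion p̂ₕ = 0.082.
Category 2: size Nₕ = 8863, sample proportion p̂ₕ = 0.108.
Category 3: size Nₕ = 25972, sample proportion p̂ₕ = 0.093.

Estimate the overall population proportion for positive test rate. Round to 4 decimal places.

0.0944

N = 6849 + 8863 + 25972 = 41684.
Overall proportion = Σ (Nₕ/N)·p̂ₕ.
Σ Nₕp̂ₕ = 561.618 + 957.204 + 2415.396 = 3934.218.
3934.218 / 41684 = 0.094382... → 0.0944.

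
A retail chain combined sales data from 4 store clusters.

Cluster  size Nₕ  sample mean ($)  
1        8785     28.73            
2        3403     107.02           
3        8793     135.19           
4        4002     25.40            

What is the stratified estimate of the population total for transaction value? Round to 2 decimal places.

1906958.58

1: 8785·28.73 = 252393.05
2: 3403·107.02 = 364189.06
3: 8793·135.19 = 1188725.67
4: 4002·25.40 = 101650.8
τ̂ = Σ Nₕx̄ₕ = 1906958.58.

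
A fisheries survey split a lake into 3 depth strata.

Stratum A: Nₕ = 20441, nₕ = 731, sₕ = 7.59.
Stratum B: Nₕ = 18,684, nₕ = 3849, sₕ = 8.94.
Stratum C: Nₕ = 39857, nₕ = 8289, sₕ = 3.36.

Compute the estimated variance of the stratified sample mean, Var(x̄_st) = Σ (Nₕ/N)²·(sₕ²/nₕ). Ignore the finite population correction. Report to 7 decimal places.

0.0067874

N = 78982; Wₕ = Nₕ/N.
stratum A: (20441/78982)²·7.59²/731 = 0.0052785446
stratum B: (18684/78982)²·8.94²/3849 = 0.0011620119
stratum C: (39857/78982)²·3.36²/8289 = 0.0003468402
Sum = 0.0067873967 → 0.0067874.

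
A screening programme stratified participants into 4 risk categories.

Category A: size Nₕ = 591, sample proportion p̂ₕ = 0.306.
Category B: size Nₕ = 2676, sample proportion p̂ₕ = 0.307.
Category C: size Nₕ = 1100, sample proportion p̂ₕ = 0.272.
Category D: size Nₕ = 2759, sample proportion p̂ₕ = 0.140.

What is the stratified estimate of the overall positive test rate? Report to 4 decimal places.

Wₕ = Nₕ/N with N = 7126: 0.0829, 0.3755, 0.1544, 0.3872.
p̂_st = 0.0829·0.306 + 0.3755·0.307 + 0.1544·0.272 + 0.3872·0.140 ≈ 0.236856... → 0.2369.

0.2369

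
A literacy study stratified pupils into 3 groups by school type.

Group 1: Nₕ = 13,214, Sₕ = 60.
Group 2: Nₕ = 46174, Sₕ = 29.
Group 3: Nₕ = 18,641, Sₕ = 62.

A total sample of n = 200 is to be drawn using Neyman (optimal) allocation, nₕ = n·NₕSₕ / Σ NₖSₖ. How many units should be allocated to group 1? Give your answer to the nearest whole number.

48

Σ NₕSₕ = 13214·60 + 46174·29 + 18641·62 = 3287628.
Share for 1: 792840/3287628 = 0.24116.
n_1 = 200 × 0.24116 = 48.232... → 48.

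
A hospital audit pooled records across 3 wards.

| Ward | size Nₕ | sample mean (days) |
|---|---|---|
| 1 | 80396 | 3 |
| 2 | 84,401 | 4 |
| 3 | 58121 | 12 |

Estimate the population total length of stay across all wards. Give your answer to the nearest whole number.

1276244

1: 80396·3 = 241188
2: 84401·4 = 337604
3: 58121·12 = 697452
τ̂ = Σ Nₕx̄ₕ = 1276244.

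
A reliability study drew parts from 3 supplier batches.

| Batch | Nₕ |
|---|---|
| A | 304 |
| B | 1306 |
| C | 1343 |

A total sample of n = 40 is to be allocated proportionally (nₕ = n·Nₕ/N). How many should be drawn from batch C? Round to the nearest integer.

N = 304 + 1306 + 1343 = 2953.
n_C = 40·1343/2953 = 18.192... → 18.

18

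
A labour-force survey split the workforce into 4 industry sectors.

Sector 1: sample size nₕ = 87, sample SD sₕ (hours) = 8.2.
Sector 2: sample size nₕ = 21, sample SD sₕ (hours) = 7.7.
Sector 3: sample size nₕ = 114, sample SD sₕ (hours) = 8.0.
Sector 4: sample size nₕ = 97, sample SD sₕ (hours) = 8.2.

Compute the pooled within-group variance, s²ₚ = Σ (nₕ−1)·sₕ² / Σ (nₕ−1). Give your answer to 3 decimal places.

Degrees of freedom: 86 + 20 + 113 + 96 = 315.
Σ(nₕ−1)sₕ² = 86·67.24 + 20·59.29 + 113·64 + 96·67.24 = 20655.48.
s²ₚ = 20655.48 / 315 = 65.57295... → 65.573.

65.573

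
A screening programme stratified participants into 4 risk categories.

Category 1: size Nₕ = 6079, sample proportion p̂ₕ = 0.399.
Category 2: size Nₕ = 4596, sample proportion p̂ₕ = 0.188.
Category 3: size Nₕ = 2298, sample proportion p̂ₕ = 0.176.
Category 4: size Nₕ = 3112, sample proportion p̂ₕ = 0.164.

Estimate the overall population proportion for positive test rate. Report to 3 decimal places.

0.261

N = 6079 + 4596 + 2298 + 3112 = 16085.
Overall proportion = Σ (Nₕ/N)·p̂ₕ.
Σ Nₕp̂ₕ = 2425.521 + 864.048 + 404.448 + 510.368 = 4204.385.
4204.385 / 16085 = 0.26139... → 0.261.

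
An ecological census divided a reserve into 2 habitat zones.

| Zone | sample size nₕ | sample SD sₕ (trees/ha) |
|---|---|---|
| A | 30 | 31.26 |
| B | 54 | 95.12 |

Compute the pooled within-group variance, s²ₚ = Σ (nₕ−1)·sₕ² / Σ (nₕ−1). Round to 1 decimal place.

6193.6

Degrees of freedom: 29 + 53 = 82.
Σ(nₕ−1)sₕ² = 29·977.1876 + 53·9047.8144 = 507872.6036.
s²ₚ = 507872.6036 / 82 = 6193.568... → 6193.6.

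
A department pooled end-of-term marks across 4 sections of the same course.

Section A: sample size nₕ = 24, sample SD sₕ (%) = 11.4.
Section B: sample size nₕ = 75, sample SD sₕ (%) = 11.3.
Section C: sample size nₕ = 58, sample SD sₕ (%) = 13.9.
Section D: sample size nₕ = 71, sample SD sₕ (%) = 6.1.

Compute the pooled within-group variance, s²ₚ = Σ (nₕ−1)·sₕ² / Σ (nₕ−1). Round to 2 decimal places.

116.32

A: (24−1)·11.4² = 23·129.96 = 2989.08
B: (75−1)·11.3² = 74·127.69 = 9449.06
C: (58−1)·13.9² = 57·193.21 = 11012.97
D: (71−1)·6.1² = 70·37.21 = 2604.7
Numerator = 26055.81; denominator = Σ(nₕ−1) = 224.
s²ₚ = 26055.81/224 = 116.3206... → 116.32.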